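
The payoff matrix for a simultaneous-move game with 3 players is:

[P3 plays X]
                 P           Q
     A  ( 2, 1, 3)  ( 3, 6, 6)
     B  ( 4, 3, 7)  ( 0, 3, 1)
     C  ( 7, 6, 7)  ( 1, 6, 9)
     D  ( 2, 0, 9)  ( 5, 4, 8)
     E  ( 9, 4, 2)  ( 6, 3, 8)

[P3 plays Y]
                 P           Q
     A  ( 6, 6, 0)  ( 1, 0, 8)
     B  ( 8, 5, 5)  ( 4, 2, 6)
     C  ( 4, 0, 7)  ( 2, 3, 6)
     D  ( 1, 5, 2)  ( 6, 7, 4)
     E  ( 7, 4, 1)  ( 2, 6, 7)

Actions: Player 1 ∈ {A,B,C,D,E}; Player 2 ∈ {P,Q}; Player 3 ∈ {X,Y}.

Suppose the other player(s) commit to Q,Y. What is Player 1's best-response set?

P1 best: {D}

u_1(A vs Q,Y) = 1
u_1(B vs Q,Y) = 4
u_1(C vs Q,Y) = 2
u_1(D vs Q,Y) = 6
u_1(E vs Q,Y) = 2
max payoff 6 at {D}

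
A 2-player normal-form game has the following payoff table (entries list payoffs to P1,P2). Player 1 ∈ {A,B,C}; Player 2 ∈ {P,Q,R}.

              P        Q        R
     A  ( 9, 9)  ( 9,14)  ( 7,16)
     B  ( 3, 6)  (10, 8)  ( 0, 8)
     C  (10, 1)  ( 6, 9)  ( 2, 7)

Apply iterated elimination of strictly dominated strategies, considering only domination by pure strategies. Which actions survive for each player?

IESDS → P1:{A,B} P2:{Q,R}

P2 drop P (Q beats it: A:14>9 B:8>6 C:9>1)
P1 drop C (A beats it: Q:9>6 R:7>2)
P1→{A,B} P2→{Q,R}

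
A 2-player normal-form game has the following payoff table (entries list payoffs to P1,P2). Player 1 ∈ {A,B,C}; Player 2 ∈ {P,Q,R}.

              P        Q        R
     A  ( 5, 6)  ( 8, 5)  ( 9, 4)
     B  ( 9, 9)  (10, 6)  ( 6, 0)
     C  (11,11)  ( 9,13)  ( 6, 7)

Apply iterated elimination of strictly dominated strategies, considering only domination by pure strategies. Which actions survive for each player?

IESDS → P1:{B,C} P2:{P,Q}

P2 drop R (P beats it: A:6>4 B:9>0 C:11>7)
P1 drop A (B beats it: P:9>5 Q:10>8)
P1→{B,C} P2→{P,Q}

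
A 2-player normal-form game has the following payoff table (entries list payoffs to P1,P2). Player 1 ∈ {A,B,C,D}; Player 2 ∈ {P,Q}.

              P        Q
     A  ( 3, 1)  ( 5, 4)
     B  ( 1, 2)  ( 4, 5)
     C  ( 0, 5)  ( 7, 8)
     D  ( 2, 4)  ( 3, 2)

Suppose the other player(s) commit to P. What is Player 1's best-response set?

argmax u_1 = {A}

u_1(A vs P) = 3
u_1(B vs P) = 1
u_1(C vs P) = 0
u_1(D vs P) = 2
max payoff 3 at {A}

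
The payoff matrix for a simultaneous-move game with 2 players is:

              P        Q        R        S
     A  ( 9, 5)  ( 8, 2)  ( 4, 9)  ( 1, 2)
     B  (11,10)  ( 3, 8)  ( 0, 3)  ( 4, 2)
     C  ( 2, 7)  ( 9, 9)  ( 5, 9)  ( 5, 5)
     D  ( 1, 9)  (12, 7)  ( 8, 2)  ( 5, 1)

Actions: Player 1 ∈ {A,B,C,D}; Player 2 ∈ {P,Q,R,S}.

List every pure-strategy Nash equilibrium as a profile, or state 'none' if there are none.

Nash profiles: (B,P)

(A,P): not NE [P1→B gives 11>9; P2→R gives 9>5]
(A,Q): not NE [P1→D gives 12>8; P2→R gives 9>2]
(A,R): not NE [P1→D gives 8>4]
(A,S): not NE [P1→D gives 5>1; P2→R gives 9>2]
(B,P): NE
(B,Q): not NE [P1→D gives 12>3; P2→P gives 10>8]
(B,R): not NE [P1→D gives 8>0; P2→P gives 10>3]
(B,S): not NE [P1→D gives 5>4; P2→P gives 10>2]
(C,P): not NE [P1→B gives 11>2; P2→R gives 9>7]
(C,Q): not NE [P1→D gives 12>9]
(C,R): not NE [P1→D gives 8>5]
(C,S): not NE [P2→R gives 9>5]
(D,P): not NE [P1→B gives 11>1]
(D,Q): not NE [P2→P gives 9>7]
(D,R): not NE [P2→P gives 9>2]
(D,S): not NE [P2→P gives 9>1]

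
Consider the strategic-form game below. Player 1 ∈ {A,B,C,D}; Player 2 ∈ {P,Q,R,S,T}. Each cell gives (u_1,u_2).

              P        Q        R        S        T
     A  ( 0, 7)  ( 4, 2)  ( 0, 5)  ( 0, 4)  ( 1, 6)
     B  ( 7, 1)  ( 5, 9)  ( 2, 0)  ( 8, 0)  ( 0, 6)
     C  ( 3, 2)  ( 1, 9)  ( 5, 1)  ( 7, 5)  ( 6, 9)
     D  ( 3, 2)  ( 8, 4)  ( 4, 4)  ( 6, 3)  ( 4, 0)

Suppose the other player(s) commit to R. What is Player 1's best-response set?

argmax u_1 = {C}

u_1(A vs R) = 0
u_1(B vs R) = 2
u_1(C vs R) = 5
u_1(D vs R) = 4
max payoff 5 at {C}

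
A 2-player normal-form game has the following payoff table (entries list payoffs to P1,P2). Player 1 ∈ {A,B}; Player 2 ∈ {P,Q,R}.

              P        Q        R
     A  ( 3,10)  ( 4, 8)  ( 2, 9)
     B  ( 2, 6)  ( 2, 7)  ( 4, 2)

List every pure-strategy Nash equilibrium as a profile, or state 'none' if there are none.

Nash profiles: (A,P)

(A,P): NE
(A,Q): not NE [P2→P gives 10>8]
(A,R): not NE [P1→B gives 4>2; P2→P gives 10>9]
(B,P): not NE [P1→A gives 3>2; P2→Q gives 7>6]
(B,Q): not NE [P1→A gives 4>2]
(B,R): not NE [P2→Q gives 7>2]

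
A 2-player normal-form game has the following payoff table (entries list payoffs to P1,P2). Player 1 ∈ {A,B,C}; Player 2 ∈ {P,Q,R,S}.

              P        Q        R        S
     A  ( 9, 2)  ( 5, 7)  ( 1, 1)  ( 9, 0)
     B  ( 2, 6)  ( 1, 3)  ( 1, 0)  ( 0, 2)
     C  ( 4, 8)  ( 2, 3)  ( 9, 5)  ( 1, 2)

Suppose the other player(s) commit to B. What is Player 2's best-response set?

u_2(P vs B) = 6
u_2(Q vs B) = 3
u_2(R vs B) = 0
u_2(S vs B) = 2
max payoff 6 at {P}

argmax u_2 = {P}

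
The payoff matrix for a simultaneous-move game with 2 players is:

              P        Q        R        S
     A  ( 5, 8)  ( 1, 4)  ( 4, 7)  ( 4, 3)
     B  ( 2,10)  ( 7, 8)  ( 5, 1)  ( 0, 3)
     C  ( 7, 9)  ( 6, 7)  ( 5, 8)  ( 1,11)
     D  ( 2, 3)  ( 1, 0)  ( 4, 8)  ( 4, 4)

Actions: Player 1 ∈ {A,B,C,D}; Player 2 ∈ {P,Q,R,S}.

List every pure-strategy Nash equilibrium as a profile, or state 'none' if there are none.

(A,P): not NE [P1→C gives 7>5]
(A,Q): not NE [P1→B gives 7>1; P2→P gives 8>4]
(A,R): not NE [P1→C gives 5>4; P2→P gives 8>7]
(A,S): not NE [P2→P gives 8>3]
(B,P): not NE [P1→C gives 7>2]
(B,Q): not NE [P2→P gives 10>8]
(B,R): not NE [P2→P gives 10>1]
(B,S): not NE [P1→D gives 4>0; P2→P gives 10>3]
(C,P): not NE [P2→S gives 11>9]
(C,Q): not NE [P1→B gives 7>6; P2→S gives 11>7]
(C,R): not NE [P2→S gives 11>8]
(C,S): not NE [P1→D gives 4>1]
(D,P): not NE [P1→C gives 7>2; P2→R gives 8>3]
(D,Q): not NE [P1→B gives 7>1; P2→R gives 8>0]
(D,R): not NE [P1→C gives 5>4]
(D,S): not NE [P2→R gives 8>4]

Equilibria: none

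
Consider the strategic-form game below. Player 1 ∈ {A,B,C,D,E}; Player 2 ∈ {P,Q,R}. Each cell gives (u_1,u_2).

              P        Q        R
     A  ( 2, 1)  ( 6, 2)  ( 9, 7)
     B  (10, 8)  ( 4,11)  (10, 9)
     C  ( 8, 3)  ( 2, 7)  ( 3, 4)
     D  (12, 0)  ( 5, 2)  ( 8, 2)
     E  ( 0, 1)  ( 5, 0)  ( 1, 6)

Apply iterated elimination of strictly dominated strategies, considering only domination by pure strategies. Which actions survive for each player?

P1 drop C (B beats it: P:10>8 Q:4>2 R:10>3)
P1 drop E (A beats it: P:2>0 Q:6>5 R:9>1)
P2 drop P (Q beats it: A:2>1 B:11>8 D:2>0)
P1 drop D (A beats it: Q:6>5 R:9>8)
P1→{A,B} P2→{Q,R}

Survivors P1:{A,B} P2:{Q,R}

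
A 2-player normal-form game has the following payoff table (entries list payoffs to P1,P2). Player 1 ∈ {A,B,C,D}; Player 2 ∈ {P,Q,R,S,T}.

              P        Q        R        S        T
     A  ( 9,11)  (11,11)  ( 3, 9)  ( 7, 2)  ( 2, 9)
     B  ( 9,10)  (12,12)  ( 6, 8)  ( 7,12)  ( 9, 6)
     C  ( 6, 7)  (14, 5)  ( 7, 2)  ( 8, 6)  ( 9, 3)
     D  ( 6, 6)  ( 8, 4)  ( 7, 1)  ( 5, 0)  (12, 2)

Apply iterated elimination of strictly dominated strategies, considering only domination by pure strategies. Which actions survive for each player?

Survivors P1:{A,B,C} P2:{P,Q,S}

P2 drop R (P beats it: A:11>9 B:10>8 C:7>2 D:6>1)
P2 drop T (P beats it: A:11>9 B:10>6 C:7>3 D:6>2)
P1 drop D (A beats it: P:9>6 Q:11>8 S:7>5)
P1→{A,B,C} P2→{P,Q,S}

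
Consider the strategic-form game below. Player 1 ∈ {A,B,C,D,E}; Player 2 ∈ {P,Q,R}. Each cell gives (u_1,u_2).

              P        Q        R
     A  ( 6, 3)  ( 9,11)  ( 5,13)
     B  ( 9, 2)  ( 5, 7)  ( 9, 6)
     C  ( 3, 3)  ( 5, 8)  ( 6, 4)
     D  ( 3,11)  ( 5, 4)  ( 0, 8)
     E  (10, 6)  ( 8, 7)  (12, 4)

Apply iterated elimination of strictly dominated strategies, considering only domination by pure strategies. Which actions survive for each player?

P1 drop B (E beats it: P:10>9 Q:8>5 R:12>9)
P1 drop C (E beats it: P:10>3 Q:8>5 R:12>6)
P1 drop D (A beats it: P:6>3 Q:9>5 R:5>0)
P2 drop P (Q beats it: A:11>3 E:7>6)
P1→{A,E} P2→{Q,R}

Survivors P1:{A,E} P2:{Q,R}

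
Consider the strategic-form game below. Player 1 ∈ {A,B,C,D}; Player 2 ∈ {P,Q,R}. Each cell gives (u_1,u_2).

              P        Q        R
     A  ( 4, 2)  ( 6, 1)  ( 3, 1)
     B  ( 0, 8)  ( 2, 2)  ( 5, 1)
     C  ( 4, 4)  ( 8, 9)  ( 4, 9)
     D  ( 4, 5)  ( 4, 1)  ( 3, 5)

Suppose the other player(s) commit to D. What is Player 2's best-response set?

u_2(P vs D) = 5
u_2(Q vs D) = 1
u_2(R vs D) = 5
max payoff 5 at {P,R}

P2 best: {P,R}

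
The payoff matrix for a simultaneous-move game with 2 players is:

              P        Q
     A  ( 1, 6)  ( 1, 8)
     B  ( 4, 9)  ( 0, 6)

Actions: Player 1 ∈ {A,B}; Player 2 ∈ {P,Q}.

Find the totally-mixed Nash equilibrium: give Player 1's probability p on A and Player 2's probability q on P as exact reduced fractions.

p=3/5, q=1/4

P1 indiff ⇒ q·1+(1-q)·1 = q·4+(1-q)·0 ⇒ q(-3) = (1-q)(-1) ⇒ q = 1/4
P2 indiff ⇒ p·6+(1-p)·9 = p·8+(1-p)·6 ⇒ p(-2) = (1-p)(-3) ⇒ p = 3/5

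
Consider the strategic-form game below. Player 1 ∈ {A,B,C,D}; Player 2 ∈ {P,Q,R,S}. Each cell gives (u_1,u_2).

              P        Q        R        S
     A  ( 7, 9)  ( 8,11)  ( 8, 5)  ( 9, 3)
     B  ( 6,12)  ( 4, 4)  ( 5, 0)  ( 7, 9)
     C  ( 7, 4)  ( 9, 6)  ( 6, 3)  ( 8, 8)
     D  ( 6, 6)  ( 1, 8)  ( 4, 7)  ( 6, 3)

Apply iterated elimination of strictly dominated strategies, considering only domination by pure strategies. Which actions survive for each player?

P1 drop B (A beats it: P:7>6 Q:8>4 R:8>5 S:9>7)
P1 drop D (A beats it: P:7>6 Q:8>1 R:8>4 S:9>6)
P2 drop P (Q beats it: A:11>9 C:6>4)
P2 drop R (Q beats it: A:11>5 C:6>3)
P1→{A,C} P2→{Q,S}

Remaining: P1:{A,C} P2:{Q,S}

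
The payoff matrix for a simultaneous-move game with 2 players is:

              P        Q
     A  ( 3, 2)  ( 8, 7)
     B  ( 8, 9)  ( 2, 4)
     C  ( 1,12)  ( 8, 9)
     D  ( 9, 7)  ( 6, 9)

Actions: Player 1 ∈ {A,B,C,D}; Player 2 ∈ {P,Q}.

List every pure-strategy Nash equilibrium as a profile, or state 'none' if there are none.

PSNE = {(A,Q)}

(A,P): not NE [P1→D gives 9>3; P2→Q gives 7>2]
(A,Q): NE
(B,P): not NE [P1→D gives 9>8]
(B,Q): not NE [P1→C gives 8>2; P2→P gives 9>4]
(C,P): not NE [P1→D gives 9>1]
(C,Q): not NE [P2→P gives 12>9]
(D,P): not NE [P2→Q gives 9>7]
(D,Q): not NE [P1→C gives 8>6]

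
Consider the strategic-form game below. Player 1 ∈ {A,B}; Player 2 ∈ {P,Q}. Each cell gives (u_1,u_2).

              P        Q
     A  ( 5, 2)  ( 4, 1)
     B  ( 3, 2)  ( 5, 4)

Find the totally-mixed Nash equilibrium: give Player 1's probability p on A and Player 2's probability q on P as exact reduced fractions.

p=2/3, q=1/3

P1 indiff ⇒ q·5+(1-q)·4 = q·3+(1-q)·5 ⇒ q(2) = (1-q)(1) ⇒ q = 1/3
P2 indiff ⇒ p·2+(1-p)·2 = p·1+(1-p)·4 ⇒ p(1) = (1-p)(2) ⇒ p = 2/3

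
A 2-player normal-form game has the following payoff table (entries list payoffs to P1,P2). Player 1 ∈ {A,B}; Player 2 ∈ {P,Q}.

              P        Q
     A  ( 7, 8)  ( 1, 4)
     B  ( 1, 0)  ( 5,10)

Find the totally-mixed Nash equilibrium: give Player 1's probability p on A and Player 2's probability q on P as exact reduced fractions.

P1 mixes 5/7 on A; P2 mixes 2/5 on P

P1 indiff ⇒ q·7+(1-q)·1 = q·1+(1-q)·5 ⇒ q(6) = (1-q)(4) ⇒ q = 2/5
P2 indiff ⇒ p·8+(1-p)·0 = p·4+(1-p)·10 ⇒ p(4) = (1-p)(10) ⇒ p = 5/7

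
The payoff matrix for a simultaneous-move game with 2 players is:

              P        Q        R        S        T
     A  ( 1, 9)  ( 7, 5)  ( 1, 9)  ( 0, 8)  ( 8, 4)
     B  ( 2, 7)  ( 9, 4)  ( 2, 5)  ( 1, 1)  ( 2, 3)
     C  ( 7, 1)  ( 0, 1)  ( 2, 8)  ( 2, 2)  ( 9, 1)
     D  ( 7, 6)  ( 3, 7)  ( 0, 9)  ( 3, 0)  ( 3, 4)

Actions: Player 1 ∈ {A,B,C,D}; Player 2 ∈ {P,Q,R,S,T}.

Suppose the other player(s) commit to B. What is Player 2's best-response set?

BR_2 = {P}

u_2(P vs B) = 7
u_2(Q vs B) = 4
u_2(R vs B) = 5
u_2(S vs B) = 1
u_2(T vs B) = 3
max payoff 7 at {P}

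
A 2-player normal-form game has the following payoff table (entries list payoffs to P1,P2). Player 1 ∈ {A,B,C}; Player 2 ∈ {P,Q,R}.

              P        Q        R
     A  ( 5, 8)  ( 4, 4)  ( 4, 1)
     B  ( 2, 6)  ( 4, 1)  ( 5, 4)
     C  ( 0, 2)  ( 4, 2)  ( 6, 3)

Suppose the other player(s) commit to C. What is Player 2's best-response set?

argmax u_2 = {R}

u_2(P vs C) = 2
u_2(Q vs C) = 2
u_2(R vs C) = 3
max payoff 3 at {R}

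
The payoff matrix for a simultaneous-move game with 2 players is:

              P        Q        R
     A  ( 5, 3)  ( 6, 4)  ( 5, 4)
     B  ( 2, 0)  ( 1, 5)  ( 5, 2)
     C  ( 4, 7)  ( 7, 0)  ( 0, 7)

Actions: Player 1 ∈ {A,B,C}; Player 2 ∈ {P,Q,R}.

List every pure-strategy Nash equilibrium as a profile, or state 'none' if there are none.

NE set: (A,R)

(A,P): not NE [P2→R gives 4>3]
(A,Q): not NE [P1→C gives 7>6]
(A,R): NE
(B,P): not NE [P1→A gives 5>2; P2→Q gives 5>0]
(B,Q): not NE [P1→C gives 7>1]
(B,R): not NE [P2→Q gives 5>2]
(C,P): not NE [P1→A gives 5>4]
(C,Q): not NE [P2→R gives 7>0]
(C,R): not NE [P1→B gives 5>0]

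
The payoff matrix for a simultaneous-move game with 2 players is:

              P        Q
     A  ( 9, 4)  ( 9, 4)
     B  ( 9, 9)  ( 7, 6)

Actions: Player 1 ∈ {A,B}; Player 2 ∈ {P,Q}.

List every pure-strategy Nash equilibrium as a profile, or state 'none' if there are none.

Nash profiles: (A,P), (A,Q), (B,P)

(A,P): NE
(A,Q): NE
(B,P): NE
(B,Q): not NE [P1→A gives 9>7; P2→P gives 9>6]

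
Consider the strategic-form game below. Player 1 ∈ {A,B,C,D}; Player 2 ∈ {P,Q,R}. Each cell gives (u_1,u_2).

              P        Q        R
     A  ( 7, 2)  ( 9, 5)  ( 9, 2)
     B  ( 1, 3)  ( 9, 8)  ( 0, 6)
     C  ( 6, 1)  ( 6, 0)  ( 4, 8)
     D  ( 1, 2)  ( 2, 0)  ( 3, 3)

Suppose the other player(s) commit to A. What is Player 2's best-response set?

argmax u_2 = {Q}

u_2(P vs A) = 2
u_2(Q vs A) = 5
u_2(R vs A) = 2
max payoff 5 at {Q}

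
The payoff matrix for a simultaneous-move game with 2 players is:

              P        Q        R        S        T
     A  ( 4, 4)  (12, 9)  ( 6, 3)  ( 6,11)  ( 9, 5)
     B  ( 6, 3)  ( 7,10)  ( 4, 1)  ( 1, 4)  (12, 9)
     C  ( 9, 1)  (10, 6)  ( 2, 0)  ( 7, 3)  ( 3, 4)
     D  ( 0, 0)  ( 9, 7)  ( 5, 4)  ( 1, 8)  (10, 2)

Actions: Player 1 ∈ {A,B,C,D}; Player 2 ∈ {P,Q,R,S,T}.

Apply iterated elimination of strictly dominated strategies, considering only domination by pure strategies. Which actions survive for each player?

Remaining: P1:{A,C} P2:{Q,S}

P2 drop P (Q beats it: A:9>4 B:10>3 C:6>1 D:7>0)
P2 drop R (Q beats it: A:9>3 B:10>1 C:6>0 D:7>4)
P2 drop T (Q beats it: A:9>5 B:10>9 C:6>4 D:7>2)
P1 drop B (A beats it: Q:12>7 S:6>1)
P1 drop D (A beats it: Q:12>9 S:6>1)
P1→{A,C} P2→{Q,S}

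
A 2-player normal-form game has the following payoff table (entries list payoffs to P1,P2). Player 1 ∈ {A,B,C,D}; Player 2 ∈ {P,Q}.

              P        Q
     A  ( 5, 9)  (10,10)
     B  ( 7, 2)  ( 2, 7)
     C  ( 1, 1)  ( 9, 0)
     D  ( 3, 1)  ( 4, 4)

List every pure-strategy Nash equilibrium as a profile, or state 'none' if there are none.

(A,P): not NE [P1→B gives 7>5; P2→Q gives 10>9]
(A,Q): NE
(B,P): not NE [P2→Q gives 7>2]
(B,Q): not NE [P1→A gives 10>2]
(C,P): not NE [P1→B gives 7>1]
(C,Q): not NE [P1→A gives 10>9; P2→P gives 1>0]
(D,P): not NE [P1→B gives 7>3; P2→Q gives 4>1]
(D,Q): not NE [P1→A gives 10>4]

Nash profiles: (A,Q)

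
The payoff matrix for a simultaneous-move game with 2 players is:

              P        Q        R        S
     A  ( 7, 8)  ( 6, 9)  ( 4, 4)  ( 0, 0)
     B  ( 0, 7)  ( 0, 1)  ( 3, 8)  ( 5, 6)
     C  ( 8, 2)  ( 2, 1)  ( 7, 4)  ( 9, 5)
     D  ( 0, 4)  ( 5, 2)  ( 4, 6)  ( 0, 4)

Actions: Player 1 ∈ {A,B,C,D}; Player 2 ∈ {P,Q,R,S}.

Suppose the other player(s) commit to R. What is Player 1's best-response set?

u_1(A vs R) = 4
u_1(B vs R) = 3
u_1(C vs R) = 7
u_1(D vs R) = 4
max payoff 7 at {C}

P1 best: {C}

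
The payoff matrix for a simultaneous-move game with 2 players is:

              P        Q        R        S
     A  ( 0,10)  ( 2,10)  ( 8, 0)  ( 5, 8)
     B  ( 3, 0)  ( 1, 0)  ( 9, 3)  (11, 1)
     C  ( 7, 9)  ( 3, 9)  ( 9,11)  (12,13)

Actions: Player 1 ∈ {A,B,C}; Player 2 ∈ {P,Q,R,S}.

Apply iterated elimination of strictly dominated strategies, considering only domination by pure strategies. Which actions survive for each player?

Survivors P1:{B,C} P2:{R,S}

P1 drop A (C beats it: P:7>0 Q:3>2 R:9>8 S:12>5)
P2 drop P (R beats it: B:3>0 C:11>9)
P2 drop Q (R beats it: B:3>0 C:11>9)
P1→{B,C} P2→{R,S}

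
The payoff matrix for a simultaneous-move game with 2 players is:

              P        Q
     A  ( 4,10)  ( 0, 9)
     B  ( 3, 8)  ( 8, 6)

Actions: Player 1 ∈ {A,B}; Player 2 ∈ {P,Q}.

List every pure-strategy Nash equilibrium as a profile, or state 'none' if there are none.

(A,P): NE
(A,Q): not NE [P1→B gives 8>0; P2→P gives 10>9]
(B,P): not NE [P1→A gives 4>3]
(B,Q): not NE [P2→P gives 8>6]

Nash profiles: (A,P)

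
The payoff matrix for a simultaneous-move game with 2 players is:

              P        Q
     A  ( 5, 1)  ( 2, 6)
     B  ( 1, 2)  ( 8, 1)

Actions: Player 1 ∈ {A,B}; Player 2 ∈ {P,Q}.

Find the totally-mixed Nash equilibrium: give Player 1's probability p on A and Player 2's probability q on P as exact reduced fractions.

(p,q) = (1/6, 3/5)

P1 indiff ⇒ q·5+(1-q)·2 = q·1+(1-q)·8 ⇒ q(4) = (1-q)(6) ⇒ q = 3/5
P2 indiff ⇒ p·1+(1-p)·2 = p·6+(1-p)·1 ⇒ p(-5) = (1-p)(-1) ⇒ p = 1/6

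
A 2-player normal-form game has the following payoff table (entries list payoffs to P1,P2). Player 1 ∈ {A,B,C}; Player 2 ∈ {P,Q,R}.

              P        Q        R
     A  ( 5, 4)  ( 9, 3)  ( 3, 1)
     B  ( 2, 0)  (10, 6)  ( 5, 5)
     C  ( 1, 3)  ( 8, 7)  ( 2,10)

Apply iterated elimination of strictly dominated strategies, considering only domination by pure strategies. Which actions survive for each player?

Remaining: P1:{A,B} P2:{P,Q}

P1 drop C (A beats it: P:5>1 Q:9>8 R:3>2)
P2 drop R (Q beats it: A:3>1 B:6>5)
P1→{A,B} P2→{P,Q}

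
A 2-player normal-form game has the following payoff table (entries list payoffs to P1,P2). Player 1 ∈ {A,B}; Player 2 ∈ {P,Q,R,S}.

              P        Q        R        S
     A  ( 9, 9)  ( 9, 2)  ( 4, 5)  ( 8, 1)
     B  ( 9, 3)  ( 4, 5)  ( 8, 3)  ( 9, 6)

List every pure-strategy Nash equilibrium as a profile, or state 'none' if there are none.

NE set: (A,P), (B,S)

(A,P): NE
(A,Q): not NE [P2→P gives 9>2]
(A,R): not NE [P1→B gives 8>4; P2→P gives 9>5]
(A,S): not NE [P1→B gives 9>8; P2→P gives 9>1]
(B,P): not NE [P2→S gives 6>3]
(B,Q): not NE [P1→A gives 9>4; P2→S gives 6>5]
(B,R): not NE [P2→S gives 6>3]
(B,S): NE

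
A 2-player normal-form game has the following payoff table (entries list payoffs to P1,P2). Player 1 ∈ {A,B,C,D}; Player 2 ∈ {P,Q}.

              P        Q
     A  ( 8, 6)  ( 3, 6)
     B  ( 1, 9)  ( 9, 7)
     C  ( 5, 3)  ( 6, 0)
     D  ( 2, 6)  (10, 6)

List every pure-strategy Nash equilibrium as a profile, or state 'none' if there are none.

(A,P): NE
(A,Q): not NE [P1→D gives 10>3]
(B,P): not NE [P1→A gives 8>1]
(B,Q): not NE [P1→D gives 10>9; P2→P gives 9>7]
(C,P): not NE [P1→A gives 8>5]
(C,Q): not NE [P1→D gives 10>6; P2→P gives 3>0]
(D,P): not NE [P1→A gives 8>2]
(D,Q): NE

PSNE = {(A,P), (D,Q)}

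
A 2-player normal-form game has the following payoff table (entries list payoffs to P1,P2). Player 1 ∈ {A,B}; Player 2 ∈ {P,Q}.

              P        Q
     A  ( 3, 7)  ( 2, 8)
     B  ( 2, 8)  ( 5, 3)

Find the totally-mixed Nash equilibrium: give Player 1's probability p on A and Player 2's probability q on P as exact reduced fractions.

p=5/6, q=3/4

P1 indiff ⇒ q·3+(1-q)·2 = q·2+(1-q)·5 ⇒ q(1) = (1-q)(3) ⇒ q = 3/4
P2 indiff ⇒ p·7+(1-p)·8 = p·8+(1-p)·3 ⇒ p(-1) = (1-p)(-5) ⇒ p = 5/6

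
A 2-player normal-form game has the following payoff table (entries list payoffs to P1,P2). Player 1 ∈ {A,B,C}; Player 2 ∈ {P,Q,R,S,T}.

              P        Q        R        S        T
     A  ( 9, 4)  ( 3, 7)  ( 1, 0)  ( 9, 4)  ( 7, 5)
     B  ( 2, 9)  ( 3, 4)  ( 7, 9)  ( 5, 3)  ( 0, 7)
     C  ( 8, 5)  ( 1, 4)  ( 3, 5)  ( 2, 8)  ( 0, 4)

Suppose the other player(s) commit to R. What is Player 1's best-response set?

u_1(A vs R) = 1
u_1(B vs R) = 7
u_1(C vs R) = 3
max payoff 7 at {B}

P1 best: {B}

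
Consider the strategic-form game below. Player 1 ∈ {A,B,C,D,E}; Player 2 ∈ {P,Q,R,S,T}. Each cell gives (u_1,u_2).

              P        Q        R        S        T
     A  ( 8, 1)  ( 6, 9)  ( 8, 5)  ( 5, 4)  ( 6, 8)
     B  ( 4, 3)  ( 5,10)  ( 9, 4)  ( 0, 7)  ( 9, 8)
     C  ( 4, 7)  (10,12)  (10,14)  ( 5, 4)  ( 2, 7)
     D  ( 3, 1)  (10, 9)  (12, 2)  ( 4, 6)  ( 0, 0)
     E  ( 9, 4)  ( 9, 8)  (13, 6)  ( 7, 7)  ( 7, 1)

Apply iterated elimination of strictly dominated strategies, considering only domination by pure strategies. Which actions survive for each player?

P1 drop A (E beats it: P:9>8 Q:9>6 R:13>8 S:7>5 T:7>6)
P2 drop P (Q beats it: B:10>3 C:12>7 D:9>1 E:8>4)
P2 drop S (Q beats it: B:10>7 C:12>4 D:9>6 E:8>7)
P2 drop T (Q beats it: B:10>8 C:12>7 D:9>0 E:8>1)
P1 drop B (C beats it: Q:10>5 R:10>9)
P1→{C,D,E} P2→{Q,R}

Remaining: P1:{C,D,E} P2:{Q,R}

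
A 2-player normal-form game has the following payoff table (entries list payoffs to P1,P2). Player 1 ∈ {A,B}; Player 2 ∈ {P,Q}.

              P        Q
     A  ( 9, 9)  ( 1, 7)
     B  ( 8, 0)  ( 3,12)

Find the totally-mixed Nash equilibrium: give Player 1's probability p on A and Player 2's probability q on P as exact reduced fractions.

P1 indiff ⇒ q·9+(1-q)·1 = q·8+(1-q)·3 ⇒ q(1) = (1-q)(2) ⇒ q = 2/3
P2 indiff ⇒ p·9+(1-p)·0 = p·7+(1-p)·12 ⇒ p(2) = (1-p)(12) ⇒ p = 6/7

P1 mixes 6/7 on A; P2 mixes 2/3 on P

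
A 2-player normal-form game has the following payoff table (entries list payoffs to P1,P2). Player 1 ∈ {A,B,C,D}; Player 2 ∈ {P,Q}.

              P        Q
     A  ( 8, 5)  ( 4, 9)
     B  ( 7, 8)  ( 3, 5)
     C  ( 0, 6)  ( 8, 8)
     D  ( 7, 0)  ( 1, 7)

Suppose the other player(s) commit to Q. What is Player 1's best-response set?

BR_1 = {C}

u_1(A vs Q) = 4
u_1(B vs Q) = 3
u_1(C vs Q) = 8
u_1(D vs Q) = 1
max payoff 8 at {C}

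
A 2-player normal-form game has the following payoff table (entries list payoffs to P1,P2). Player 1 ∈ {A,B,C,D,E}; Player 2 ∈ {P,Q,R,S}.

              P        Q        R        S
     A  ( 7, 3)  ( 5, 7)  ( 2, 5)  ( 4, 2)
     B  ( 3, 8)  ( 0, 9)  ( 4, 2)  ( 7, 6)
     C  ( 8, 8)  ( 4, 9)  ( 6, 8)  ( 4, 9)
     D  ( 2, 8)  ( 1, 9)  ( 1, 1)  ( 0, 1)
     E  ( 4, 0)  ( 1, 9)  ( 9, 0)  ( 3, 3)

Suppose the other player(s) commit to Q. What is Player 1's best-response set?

BR_1 = {A}

u_1(A vs Q) = 5
u_1(B vs Q) = 0
u_1(C vs Q) = 4
u_1(D vs Q) = 1
u_1(E vs Q) = 1
max payoff 5 at {A}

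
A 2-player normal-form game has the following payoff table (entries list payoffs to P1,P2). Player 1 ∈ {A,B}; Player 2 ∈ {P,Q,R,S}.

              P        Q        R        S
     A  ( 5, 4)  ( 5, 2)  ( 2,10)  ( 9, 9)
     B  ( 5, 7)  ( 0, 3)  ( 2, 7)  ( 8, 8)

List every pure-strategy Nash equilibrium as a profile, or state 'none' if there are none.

(A,P): not NE [P2→R gives 10>4]
(A,Q): not NE [P2→R gives 10>2]
(A,R): NE
(A,S): not NE [P2→R gives 10>9]
(B,P): not NE [P2→S gives 8>7]
(B,Q): not NE [P1→A gives 5>0; P2→S gives 8>3]
(B,R): not NE [P2→S gives 8>7]
(B,S): not NE [P1→A gives 9>8]

PSNE = {(A,R)}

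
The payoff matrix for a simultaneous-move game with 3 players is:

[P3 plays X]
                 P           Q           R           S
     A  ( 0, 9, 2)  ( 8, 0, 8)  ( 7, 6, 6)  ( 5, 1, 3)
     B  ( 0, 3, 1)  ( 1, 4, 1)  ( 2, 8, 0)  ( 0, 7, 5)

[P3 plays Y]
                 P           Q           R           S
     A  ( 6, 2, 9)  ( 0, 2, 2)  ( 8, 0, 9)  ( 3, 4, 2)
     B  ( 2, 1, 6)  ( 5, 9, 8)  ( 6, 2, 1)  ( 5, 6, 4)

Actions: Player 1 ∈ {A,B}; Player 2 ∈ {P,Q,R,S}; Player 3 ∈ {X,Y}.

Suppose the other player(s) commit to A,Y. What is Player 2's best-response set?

BR_2 = {S}

u_2(P vs A,Y) = 2
u_2(Q vs A,Y) = 2
u_2(R vs A,Y) = 0
u_2(S vs A,Y) = 4
max payoff 4 at {S}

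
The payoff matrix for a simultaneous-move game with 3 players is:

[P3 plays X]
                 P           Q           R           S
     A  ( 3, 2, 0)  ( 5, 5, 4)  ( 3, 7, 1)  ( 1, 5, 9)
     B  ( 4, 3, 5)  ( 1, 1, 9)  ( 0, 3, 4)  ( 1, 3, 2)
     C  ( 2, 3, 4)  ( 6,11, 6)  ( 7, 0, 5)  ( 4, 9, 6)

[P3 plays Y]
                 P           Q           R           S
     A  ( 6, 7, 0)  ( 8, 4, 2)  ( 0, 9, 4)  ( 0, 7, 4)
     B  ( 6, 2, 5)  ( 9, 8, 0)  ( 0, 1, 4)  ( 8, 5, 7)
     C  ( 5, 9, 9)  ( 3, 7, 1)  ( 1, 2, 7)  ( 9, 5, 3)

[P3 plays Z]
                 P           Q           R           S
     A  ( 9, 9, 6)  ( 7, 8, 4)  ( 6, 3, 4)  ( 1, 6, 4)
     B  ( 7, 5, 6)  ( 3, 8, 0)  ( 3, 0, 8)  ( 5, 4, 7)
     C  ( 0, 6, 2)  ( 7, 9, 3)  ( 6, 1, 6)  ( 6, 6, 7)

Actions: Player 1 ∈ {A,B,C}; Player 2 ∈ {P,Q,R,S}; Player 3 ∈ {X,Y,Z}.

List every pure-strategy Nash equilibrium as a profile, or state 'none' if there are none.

(A,P,X): not NE [P1→B gives 4>3; P2→R gives 7>2; P3→Z gives 6>0]
(A,P,Y): not NE [P2→R gives 9>7; P3→Z gives 6>0]
(A,P,Z): NE
(A,Q,X): not NE [P1→C gives 6>5; P2→R gives 7>5]
(A,Q,Y): not NE [P1→B gives 9>8; P2→R gives 9>4; P3→Z gives 4>2]
(A,Q,Z): not NE [P2→P gives 9>8]
(A,R,X): not NE [P1→C gives 7>3; P3→Z gives 4>1]
(A,R,Y): not NE [P1→C gives 1>0]
(A,R,Z): not NE [P2→P gives 9>3]
(A,S,X): not NE [P1→C gives 4>1; P2→R gives 7>5]
(A,S,Y): not NE [P1→C gives 9>0; P2→R gives 9>7; P3→X gives 9>4]
(A,S,Z): not NE [P1→C gives 6>1; P2→P gives 9>6; P3→X gives 9>4]
(B,P,X): not NE [P3→Z gives 6>5]
(B,P,Y): not NE [P2→Q gives 8>2; P3→Z gives 6>5]
(B,P,Z): not NE [P1→A gives 9>7; P2→Q gives 8>5]
(B,Q,X): not NE [P1→C gives 6>1; P2→S gives 3>1]
(B,Q,Y): not NE [P3→X gives 9>0]
(B,Q,Z): not NE [P1→C gives 7>3; P3→X gives 9>0]
(B,R,X): not NE [P1→C gives 7>0; P3→Z gives 8>4]
(B,R,Y): not NE [P1→C gives 1>0; P2→Q gives 8>1; P3→Z gives 8>4]
(B,R,Z): not NE [P1→C gives 6>3; P2→Q gives 8>0]
(B,S,X): not NE [P1→C gives 4>1; P3→Z gives 7>2]
(B,S,Y): not NE [P1→C gives 9>8; P2→Q gives 8>5]
(B,S,Z): not NE [P1→C gives 6>5; P2→Q gives 8>4]
(C,P,X): not NE [P1→B gives 4>2; P2→Q gives 11>3; P3→Y gives 9>4]
(C,P,Y): not NE [P1→B gives 6>5]
(C,P,Z): not NE [P1→A gives 9>0; P2→Q gives 9>6; P3→Y gives 9>2]
(C,Q,X): NE
(C,Q,Y): not NE [P1→B gives 9>3; P2→P gives 9>7; P3→X gives 6>1]
(C,Q,Z): not NE [P3→X gives 6>3]
(C,R,X): not NE [P2→Q gives 11>0; P3→Y gives 7>5]
(C,R,Y): not NE [P2→P gives 9>2]
(C,R,Z): not NE [P2→Q gives 9>1; P3→Y gives 7>6]
(C,S,X): not NE [P2→Q gives 11>9; P3→Z gives 7>6]
(C,S,Y): not NE [P2→P gives 9>5; P3→Z gives 7>3]
(C,S,Z): not NE [P2→Q gives 9>6]

Nash profiles: (A,P,Z), (C,Q,X)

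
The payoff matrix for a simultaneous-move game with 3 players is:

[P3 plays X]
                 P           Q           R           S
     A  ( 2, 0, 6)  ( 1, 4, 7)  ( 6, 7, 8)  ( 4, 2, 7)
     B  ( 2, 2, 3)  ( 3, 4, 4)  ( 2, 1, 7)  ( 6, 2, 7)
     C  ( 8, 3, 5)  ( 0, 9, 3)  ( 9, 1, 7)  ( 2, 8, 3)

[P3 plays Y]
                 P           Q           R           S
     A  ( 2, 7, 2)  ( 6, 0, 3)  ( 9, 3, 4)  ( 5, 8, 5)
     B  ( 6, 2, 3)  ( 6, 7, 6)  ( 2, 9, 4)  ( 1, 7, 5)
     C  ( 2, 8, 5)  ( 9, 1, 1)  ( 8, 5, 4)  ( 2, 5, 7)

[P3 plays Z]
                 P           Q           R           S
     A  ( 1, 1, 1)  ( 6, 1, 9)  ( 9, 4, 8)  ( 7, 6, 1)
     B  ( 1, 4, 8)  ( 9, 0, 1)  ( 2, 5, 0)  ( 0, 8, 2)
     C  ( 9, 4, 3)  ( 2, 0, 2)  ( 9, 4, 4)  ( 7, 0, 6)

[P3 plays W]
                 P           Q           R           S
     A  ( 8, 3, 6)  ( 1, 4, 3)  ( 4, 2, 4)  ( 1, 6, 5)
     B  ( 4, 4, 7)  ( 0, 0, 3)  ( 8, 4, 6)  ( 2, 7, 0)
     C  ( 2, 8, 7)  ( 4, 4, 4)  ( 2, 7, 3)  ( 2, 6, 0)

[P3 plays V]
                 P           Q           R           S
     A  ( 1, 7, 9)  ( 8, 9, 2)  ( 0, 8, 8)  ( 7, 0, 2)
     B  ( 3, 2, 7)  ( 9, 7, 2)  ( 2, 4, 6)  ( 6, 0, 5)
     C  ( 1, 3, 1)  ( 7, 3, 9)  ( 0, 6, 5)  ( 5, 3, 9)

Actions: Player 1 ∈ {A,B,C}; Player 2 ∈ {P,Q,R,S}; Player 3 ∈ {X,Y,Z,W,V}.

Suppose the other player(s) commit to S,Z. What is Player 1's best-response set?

P1 best: {A,C}

u_1(A vs S,Z) = 7
u_1(B vs S,Z) = 0
u_1(C vs S,Z) = 7
max payoff 7 at {A,C}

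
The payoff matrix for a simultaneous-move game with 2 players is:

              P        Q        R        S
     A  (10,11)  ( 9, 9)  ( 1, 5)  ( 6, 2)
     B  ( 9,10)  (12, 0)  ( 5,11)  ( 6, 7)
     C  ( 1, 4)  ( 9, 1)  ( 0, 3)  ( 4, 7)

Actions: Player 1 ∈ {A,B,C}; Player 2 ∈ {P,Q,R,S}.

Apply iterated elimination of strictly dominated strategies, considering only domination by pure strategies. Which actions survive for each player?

IESDS → P1:{A,B} P2:{P,R}

P1 drop C (B beats it: P:9>1 Q:12>9 R:5>0 S:6>4)
P2 drop Q (P beats it: A:11>9 B:10>0)
P2 drop S (P beats it: A:11>2 B:10>7)
P1→{A,B} P2→{P,R}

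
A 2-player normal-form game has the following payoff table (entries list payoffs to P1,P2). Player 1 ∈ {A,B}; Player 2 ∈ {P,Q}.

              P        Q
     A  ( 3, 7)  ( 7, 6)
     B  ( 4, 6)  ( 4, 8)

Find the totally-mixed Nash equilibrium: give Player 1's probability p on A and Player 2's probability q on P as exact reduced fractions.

P1 indiff ⇒ q·3+(1-q)·7 = q·4+(1-q)·4 ⇒ q(-1) = (1-q)(-3) ⇒ q = 3/4
P2 indiff ⇒ p·7+(1-p)·6 = p·6+(1-p)·8 ⇒ p(1) = (1-p)(2) ⇒ p = 2/3

(p,q) = (2/3, 3/4)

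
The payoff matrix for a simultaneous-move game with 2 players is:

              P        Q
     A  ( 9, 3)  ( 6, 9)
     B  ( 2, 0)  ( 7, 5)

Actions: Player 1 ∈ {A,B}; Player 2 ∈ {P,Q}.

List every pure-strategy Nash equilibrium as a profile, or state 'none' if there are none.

PSNE = {(B,Q)}

(A,P): not NE [P2→Q gives 9>3]
(A,Q): not NE [P1→B gives 7>6]
(B,P): not NE [P1→A gives 9>2; P2→Q gives 5>0]
(B,Q): NE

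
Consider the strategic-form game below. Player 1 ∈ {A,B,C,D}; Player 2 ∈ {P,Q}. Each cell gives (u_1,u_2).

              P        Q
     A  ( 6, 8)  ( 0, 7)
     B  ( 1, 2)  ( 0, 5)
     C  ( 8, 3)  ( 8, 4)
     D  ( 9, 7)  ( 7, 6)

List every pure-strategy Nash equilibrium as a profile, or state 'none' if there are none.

Nash profiles: (C,Q), (D,P)

(A,P): not NE [P1→D gives 9>6]
(A,Q): not NE [P1→C gives 8>0; P2→P gives 8>7]
(B,P): not NE [P1→D gives 9>1; P2→Q gives 5>2]
(B,Q): not NE [P1→C gives 8>0]
(C,P): not NE [P1→D gives 9>8; P2→Q gives 4>3]
(C,Q): NE
(D,P): NE
(D,Q): not NE [P1→C gives 8>7; P2→P gives 7>6]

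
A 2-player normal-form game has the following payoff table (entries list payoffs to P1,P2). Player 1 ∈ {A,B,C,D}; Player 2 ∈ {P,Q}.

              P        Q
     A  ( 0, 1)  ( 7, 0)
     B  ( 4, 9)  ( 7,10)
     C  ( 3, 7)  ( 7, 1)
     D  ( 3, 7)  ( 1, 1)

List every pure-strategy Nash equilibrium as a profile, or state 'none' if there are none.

(A,P): not NE [P1→B gives 4>0]
(A,Q): not NE [P2→P gives 1>0]
(B,P): not NE [P2→Q gives 10>9]
(B,Q): NE
(C,P): not NE [P1→B gives 4>3]
(C,Q): not NE [P2→P gives 7>1]
(D,P): not NE [P1→B gives 4>3]
(D,Q): not NE [P1→C gives 7>1; P2→P gives 7>1]

PSNE = {(B,Q)}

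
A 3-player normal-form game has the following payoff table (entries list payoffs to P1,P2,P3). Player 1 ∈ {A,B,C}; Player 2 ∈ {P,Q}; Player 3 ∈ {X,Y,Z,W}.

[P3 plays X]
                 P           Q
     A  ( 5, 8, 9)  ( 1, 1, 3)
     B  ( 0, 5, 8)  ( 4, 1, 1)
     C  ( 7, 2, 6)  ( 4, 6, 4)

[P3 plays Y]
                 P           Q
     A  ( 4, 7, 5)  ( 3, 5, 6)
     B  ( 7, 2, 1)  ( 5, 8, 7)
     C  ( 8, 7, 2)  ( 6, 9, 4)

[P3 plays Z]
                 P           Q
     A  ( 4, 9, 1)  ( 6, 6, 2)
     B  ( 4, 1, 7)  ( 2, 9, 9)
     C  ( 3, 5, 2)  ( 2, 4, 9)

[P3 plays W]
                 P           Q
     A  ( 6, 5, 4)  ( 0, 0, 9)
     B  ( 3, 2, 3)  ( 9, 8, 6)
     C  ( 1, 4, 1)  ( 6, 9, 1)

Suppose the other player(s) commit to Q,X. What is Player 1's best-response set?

BR_1 = {B,C}

u_1(A vs Q,X) = 1
u_1(B vs Q,X) = 4
u_1(C vs Q,X) = 4
max payoff 4 at {B,C}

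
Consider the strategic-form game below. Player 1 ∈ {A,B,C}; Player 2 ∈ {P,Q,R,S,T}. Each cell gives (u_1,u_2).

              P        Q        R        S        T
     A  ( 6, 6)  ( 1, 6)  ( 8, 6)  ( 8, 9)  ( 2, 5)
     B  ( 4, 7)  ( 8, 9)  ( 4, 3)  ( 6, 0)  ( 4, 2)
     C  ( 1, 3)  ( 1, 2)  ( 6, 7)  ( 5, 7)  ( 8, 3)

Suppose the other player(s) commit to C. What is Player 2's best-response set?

u_2(P vs C) = 3
u_2(Q vs C) = 2
u_2(R vs C) = 7
u_2(S vs C) = 7
u_2(T vs C) = 3
max payoff 7 at {R,S}

BR_2 = {R,S}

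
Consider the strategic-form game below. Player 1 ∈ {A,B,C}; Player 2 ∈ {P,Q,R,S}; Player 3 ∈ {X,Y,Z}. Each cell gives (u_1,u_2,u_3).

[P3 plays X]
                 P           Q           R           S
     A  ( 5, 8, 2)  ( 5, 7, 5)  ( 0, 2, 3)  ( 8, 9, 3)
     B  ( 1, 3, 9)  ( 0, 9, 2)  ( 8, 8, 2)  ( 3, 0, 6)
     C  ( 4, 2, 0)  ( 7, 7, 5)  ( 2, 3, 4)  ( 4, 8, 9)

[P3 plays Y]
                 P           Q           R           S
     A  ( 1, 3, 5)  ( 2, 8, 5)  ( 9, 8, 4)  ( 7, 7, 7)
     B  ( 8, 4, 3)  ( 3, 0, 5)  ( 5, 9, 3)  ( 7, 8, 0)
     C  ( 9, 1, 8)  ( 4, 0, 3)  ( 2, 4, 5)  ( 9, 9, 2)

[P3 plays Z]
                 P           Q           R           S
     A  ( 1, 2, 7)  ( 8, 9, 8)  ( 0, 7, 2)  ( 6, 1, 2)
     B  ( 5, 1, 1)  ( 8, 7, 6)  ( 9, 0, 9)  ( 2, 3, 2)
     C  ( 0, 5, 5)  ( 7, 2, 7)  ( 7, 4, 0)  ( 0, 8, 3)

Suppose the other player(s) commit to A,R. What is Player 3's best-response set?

P3 best: {Y}

u_3(X vs A,R) = 3
u_3(Y vs A,R) = 4
u_3(Z vs A,R) = 2
max payoff 4 at {Y}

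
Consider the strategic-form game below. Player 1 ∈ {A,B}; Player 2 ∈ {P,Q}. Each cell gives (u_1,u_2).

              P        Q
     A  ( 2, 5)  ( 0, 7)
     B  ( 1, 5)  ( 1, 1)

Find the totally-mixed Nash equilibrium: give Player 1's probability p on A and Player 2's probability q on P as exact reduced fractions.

(p,q) = (2/3, 1/2)

P1 indiff ⇒ q·2+(1-q)·0 = q·1+(1-q)·1 ⇒ q(1) = (1-q)(1) ⇒ q = 1/2
P2 indiff ⇒ p·5+(1-p)·5 = p·7+(1-p)·1 ⇒ p(-2) = (1-p)(-4) ⇒ p = 2/3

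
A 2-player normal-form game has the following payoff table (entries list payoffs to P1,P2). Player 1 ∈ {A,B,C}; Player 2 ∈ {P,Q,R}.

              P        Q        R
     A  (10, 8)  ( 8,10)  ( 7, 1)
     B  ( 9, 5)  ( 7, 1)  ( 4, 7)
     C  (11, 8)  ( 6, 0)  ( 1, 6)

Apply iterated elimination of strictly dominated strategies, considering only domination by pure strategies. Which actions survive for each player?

Remaining: P1:{A,C} P2:{P,Q}

P1 drop B (A beats it: P:10>9 Q:8>7 R:7>4)
P2 drop R (P beats it: A:8>1 C:8>6)
P1→{A,C} P2→{P,Q}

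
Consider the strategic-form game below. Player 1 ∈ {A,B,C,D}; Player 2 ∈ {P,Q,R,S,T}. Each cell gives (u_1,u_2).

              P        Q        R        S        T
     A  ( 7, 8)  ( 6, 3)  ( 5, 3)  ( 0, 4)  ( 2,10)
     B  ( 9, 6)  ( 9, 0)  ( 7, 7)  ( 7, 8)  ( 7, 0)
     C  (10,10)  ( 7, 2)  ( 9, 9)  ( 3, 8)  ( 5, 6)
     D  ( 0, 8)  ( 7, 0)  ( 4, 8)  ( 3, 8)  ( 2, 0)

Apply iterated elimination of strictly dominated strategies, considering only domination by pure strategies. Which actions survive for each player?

IESDS → P1:{B,C} P2:{P,R,S}

P1 drop A (B beats it: P:9>7 Q:9>6 R:7>5 S:7>0 T:7>2)
P1 drop D (B beats it: P:9>0 Q:9>7 R:7>4 S:7>3 T:7>2)
P2 drop Q (P beats it: B:6>0 C:10>2)
P2 drop T (P beats it: B:6>0 C:10>6)
P1→{B,C} P2→{P,R,S}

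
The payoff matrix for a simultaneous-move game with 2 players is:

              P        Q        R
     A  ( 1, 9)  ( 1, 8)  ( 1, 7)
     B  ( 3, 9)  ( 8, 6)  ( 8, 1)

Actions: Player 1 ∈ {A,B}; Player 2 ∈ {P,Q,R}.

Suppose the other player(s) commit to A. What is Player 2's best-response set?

u_2(P vs A) = 9
u_2(Q vs A) = 8
u_2(R vs A) = 7
max payoff 9 at {P}

P2 best: {P}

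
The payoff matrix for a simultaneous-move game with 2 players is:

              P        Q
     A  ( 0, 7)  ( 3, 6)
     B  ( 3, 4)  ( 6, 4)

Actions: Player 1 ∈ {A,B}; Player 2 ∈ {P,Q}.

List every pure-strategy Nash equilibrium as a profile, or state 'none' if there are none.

(A,P): not NE [P1→B gives 3>0]
(A,Q): not NE [P1→B gives 6>3; P2→P gives 7>6]
(B,P): NE
(B,Q): NE

Nash profiles: (B,P), (B,Q)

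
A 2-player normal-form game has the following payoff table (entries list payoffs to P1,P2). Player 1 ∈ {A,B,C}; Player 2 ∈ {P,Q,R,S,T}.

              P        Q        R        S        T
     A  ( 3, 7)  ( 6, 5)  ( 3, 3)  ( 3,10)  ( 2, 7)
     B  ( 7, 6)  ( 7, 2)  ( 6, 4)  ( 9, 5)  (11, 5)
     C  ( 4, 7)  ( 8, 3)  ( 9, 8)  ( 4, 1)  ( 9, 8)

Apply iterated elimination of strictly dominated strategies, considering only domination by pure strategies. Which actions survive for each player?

P1 drop A (B beats it: P:7>3 Q:7>6 R:6>3 S:9>3 T:11>2)
P2 drop Q (P beats it: B:6>2 C:7>3)
P2 drop S (P beats it: B:6>5 C:7>1)
P1→{B,C} P2→{P,R,T}

IESDS → P1:{B,C} P2:{P,R,T}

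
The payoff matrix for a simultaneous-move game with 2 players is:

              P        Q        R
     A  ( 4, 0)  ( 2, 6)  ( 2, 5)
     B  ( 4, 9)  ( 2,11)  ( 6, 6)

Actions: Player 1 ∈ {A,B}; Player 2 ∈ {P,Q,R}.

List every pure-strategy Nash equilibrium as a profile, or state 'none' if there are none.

(A,P): not NE [P2→Q gives 6>0]
(A,Q): NE
(A,R): not NE [P1→B gives 6>2; P2→Q gives 6>5]
(B,P): not NE [P2→Q gives 11>9]
(B,Q): NE
(B,R): not NE [P2→Q gives 11>6]

Nash profiles: (A,Q), (B,Q)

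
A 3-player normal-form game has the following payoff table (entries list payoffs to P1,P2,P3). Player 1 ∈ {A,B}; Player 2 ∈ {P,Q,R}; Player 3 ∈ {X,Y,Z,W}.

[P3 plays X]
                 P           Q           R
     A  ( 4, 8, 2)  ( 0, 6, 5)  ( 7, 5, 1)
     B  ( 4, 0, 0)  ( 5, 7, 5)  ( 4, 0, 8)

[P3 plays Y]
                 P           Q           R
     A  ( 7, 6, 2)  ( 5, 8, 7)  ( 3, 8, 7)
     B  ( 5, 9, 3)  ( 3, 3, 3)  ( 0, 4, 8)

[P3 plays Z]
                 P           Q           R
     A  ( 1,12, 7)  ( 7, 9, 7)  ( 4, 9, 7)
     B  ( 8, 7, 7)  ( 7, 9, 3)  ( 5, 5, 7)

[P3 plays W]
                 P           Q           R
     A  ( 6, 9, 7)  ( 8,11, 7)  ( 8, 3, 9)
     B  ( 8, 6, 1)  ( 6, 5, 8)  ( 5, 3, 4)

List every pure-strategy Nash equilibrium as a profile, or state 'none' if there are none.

PSNE = {(A,Q,Y), (A,Q,W)}

(A,P,X): not NE [P3→W gives 7>2]
(A,P,Y): not NE [P2→R gives 8>6; P3→W gives 7>2]
(A,P,Z): not NE [P1→B gives 8>1]
(A,P,W): not NE [P1→B gives 8>6; P2→Q gives 11>9]
(A,Q,X): not NE [P1→B gives 5>0; P2→P gives 8>6; P3→W gives 7>5]
(A,Q,Y): NE
(A,Q,Z): not NE [P2→P gives 12>9]
(A,Q,W): NE
(A,R,X): not NE [P2→P gives 8>5; P3→W gives 9>1]
(A,R,Y): not NE [P3→W gives 9>7]
(A,R,Z): not NE [P1→B gives 5>4; P2→P gives 12>9; P3→W gives 9>7]
(A,R,W): not NE [P2→Q gives 11>3]
(B,P,X): not NE [P2→Q gives 7>0; P3→Z gives 7>0]
(B,P,Y): not NE [P1→A gives 7>5; P3→Z gives 7>3]
(B,P,Z): not NE [P2→Q gives 9>7]
(B,P,W): not NE [P3→Z gives 7>1]
(B,Q,X): not NE [P3→W gives 8>5]
(B,Q,Y): not NE [P1→A gives 5>3; P2→P gives 9>3; P3→W gives 8>3]
(B,Q,Z): not NE [P3→W gives 8>3]
(B,Q,W): not NE [P1→A gives 8>6; P2→P gives 6>5]
(B,R,X): not NE [P1→A gives 7>4; P2→Q gives 7>0]
(B,R,Y): not NE [P1→A gives 3>0; P2→P gives 9>4]
(B,R,Z): not NE [P2→Q gives 9>5; P3→Y gives 8>7]
(B,R,W): not NE [P1→A gives 8>5; P2→P gives 6>3; P3→Y gives 8>4]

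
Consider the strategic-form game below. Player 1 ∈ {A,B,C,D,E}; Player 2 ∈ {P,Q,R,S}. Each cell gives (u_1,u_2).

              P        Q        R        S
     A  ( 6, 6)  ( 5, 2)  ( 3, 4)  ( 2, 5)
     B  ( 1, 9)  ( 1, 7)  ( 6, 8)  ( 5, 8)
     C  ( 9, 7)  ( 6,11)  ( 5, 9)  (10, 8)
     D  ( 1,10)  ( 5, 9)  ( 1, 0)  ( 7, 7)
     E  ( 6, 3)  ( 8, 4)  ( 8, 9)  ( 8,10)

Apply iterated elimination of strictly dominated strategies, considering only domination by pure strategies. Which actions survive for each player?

Survivors P1:{C,E} P2:{Q,R,S}

P1 drop A (C beats it: P:9>6 Q:6>5 R:5>3 S:10>2)
P1 drop B (E beats it: P:6>1 Q:8>1 R:8>6 S:8>5)
P1 drop D (C beats it: P:9>1 Q:6>5 R:5>1 S:10>7)
P2 drop P (Q beats it: C:11>7 E:4>3)
P1→{C,E} P2→{Q,R,S}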